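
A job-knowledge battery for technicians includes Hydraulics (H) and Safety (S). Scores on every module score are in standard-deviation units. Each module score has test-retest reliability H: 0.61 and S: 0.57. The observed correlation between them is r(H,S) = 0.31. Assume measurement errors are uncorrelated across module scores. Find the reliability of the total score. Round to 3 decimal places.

0.687

Var(H+S) = 2 + 2·[0.31] = 2 + 0.62 = 2.62.
Because errors are independent across components, Cov(Tᵢ,Tⱼ) = Cov(Xᵢ,Xⱼ); the off-diagonal part of the true-score variance is the same as above.
True-score variance = [0.61 + 0.57] + 0.62 = 1.18 + 0.62 = 1.8.
Reliability = 1.8 / 2.62 = 0.687.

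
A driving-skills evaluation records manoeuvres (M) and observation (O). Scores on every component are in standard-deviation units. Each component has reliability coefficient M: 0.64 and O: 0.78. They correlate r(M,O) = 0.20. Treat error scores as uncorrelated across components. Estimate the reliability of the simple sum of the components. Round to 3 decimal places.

0.758

Var(M+O) = 2 + 2·[0.20] = 2 + 0.4 = 2.4.
With uncorrelated errors the cross-covariances are all true-score covariance, so they carry over unchanged; only the diagonal terms shrink to ρᵢσᵢ².
True-score variance = [0.64 + 0.78] + 0.4 = 1.42 + 0.4 = 1.82.
Reliability = 1.82 / 2.4 = 0.758.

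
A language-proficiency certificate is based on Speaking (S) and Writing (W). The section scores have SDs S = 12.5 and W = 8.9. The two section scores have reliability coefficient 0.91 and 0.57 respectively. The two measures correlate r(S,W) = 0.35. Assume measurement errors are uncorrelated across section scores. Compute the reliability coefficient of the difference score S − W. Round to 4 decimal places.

0.6946

Var(S−W) = 12.5² + 8.9² − 2·12.5·8.9·0.35 = 235.46 − 77.875 = 157.585.
Because errors are independent across components, Cov(Tᵢ,Tⱼ) = Cov(Xᵢ,Xⱼ); the off-diagonal part of the true-score variance is the same as above.
True-score variance = [12.5²·0.91 + 8.9²·0.57] − 77.875 = 187.337 − 77.875 = 109.462.
Reliability = 109.462 / 157.585 = 0.6946.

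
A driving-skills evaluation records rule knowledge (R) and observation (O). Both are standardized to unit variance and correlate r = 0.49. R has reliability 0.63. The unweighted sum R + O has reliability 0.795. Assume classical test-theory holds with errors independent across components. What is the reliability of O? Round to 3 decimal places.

0.759

Var(R+O) = 2 + 2·0.49 = 2.980.
True-score variance = ρ_R + ρ_O + 2·0.49, so 0.795 = (0.63 + ρ_O + 0.98) / 2.980.
ρ_O = 0.795·2.980 − 0.63 − 0.98 = 0.759.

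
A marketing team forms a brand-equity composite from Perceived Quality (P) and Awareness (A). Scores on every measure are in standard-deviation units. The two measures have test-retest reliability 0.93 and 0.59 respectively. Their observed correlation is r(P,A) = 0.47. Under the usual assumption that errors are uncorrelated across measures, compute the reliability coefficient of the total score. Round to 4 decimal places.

Var(P+A) = 2 + 2·[0.47] = 2 + 0.94 = 2.94.
Under uncorrelated errors the observed covariances equal the true-score covariances, so only the own-variance terms attenuate.
True-score variance = [0.93 + 0.59] + 0.94 = 1.52 + 0.94 = 2.46.
Reliability = 2.46 / 2.94 = 0.8367.

0.8367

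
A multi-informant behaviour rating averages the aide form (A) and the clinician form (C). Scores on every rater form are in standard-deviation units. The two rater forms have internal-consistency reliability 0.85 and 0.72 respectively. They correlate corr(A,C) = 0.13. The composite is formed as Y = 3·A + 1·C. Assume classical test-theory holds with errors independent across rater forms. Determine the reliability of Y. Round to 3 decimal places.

Var(Y) = 3² + 1 + 2·[3·0.13] = 10 + 0.78 = 10.78.
Because errors are independent across components, Cov(Tᵢ,Tⱼ) = Cov(Xᵢ,Xⱼ); the off-diagonal part of the true-score variance is the same as above.
True-score variance = [3²·0.85 + 0.72] + 0.78 = 8.37 + 0.78 = 9.15.
Reliability = 9.15 / 10.78 = 0.849.

0.849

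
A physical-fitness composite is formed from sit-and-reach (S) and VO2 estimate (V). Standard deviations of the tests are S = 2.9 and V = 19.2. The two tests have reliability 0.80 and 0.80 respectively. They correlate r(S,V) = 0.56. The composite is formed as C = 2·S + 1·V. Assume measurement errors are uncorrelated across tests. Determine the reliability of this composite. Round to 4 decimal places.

0.8473

Var(C) = 2²·2.9² + 19.2² + 2·[2·2.9·19.2·0.56] = 402.28 + 124.723 = 527.003.
Because errors are independent across components, Cov(Tᵢ,Tⱼ) = Cov(Xᵢ,Xⱼ); the off-diagonal part of the true-score variance is the same as above.
True-score variance = [2²·2.9²·0.80 + 19.2²·0.80] + 124.723 = 321.824 + 124.723 = 446.547.
Reliability = 446.547 / 527.003 = 0.8473.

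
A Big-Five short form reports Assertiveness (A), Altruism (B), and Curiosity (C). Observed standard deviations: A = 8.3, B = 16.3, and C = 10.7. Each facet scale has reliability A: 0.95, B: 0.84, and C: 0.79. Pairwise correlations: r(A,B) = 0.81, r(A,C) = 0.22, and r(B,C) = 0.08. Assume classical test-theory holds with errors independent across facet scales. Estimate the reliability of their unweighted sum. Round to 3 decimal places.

0.905

Var(A+B+C) = 8.3² + 16.3² + 10.7² + 2·[8.3·16.3·0.81 + 8.3·10.7·0.22 + 16.3·10.7·0.08] = 449.07 + 286.152 = 735.222.
With uncorrelated errors the cross-covariances are all true-score covariance, so they carry over unchanged; only the diagonal terms shrink to ρᵢσᵢ².
True-score variance = [8.3²·0.95 + 16.3²·0.84 + 10.7²·0.79] + 286.152 = 379.072 + 286.152 = 665.224.
Reliability = 665.224 / 735.222 = 0.905.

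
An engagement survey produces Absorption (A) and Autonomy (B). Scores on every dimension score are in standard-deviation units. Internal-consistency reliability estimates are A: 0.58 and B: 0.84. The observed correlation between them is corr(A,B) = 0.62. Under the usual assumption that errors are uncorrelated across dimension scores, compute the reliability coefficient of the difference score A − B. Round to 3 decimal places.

0.237

Var(A−B) = 1 + 1 − 2·0.62 = 2 − 1.24 = 0.76.
Under uncorrelated errors the observed covariances equal the true-score covariances, so only the own-variance terms attenuate.
True-score variance = [0.58 + 0.84] − 1.24 = 1.42 − 1.24 = 0.18.
Reliability = 0.18 / 0.76 = 0.237.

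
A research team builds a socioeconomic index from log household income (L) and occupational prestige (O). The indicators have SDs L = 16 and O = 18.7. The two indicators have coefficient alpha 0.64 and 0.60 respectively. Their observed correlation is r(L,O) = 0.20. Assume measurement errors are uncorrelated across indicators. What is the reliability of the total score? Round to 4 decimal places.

Var(L+O) = 16² + 18.7² + 2·[16·18.7·0.20] = 605.69 + 119.68 = 725.37.
Because errors are independent across components, Cov(Tᵢ,Tⱼ) = Cov(Xᵢ,Xⱼ); the off-diagonal part of the true-score variance is the same as above.
True-score variance = [16²·0.64 + 18.7²·0.60] + 119.68 = 373.654 + 119.68 = 493.334.
Reliability = 493.334 / 725.37 = 0.6801.

0.6801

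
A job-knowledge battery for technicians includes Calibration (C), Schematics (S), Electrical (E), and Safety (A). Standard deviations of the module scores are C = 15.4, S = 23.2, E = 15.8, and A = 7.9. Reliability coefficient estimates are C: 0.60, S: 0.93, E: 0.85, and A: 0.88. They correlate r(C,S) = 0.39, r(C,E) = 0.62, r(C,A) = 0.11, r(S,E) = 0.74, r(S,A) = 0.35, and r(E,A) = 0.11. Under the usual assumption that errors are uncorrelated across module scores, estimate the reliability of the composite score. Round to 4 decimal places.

Var(C+S+E+A) = 15.4² + 23.2² + 15.8² + 7.9² + 2·[15.4·23.2·0.39 + 15.4·15.8·0.62 + 15.4·7.9·0.11 + 23.2·15.8·0.74 + 23.2·7.9·0.35 + 15.8·7.9·0.11] = 1087.45 + 1305.43 = 2392.88.
Because errors are independent across components, Cov(Tᵢ,Tⱼ) = Cov(Xᵢ,Xⱼ); the off-diagonal part of the true-score variance is the same as above.
True-score variance = [15.4²·0.60 + 23.2²·0.93 + 15.8²·0.85 + 7.9²·0.88] + 1305.43 = 909.974 + 1305.43 = 2215.4.
Reliability = 2215.4 / 2392.88 = 0.9258.

0.9258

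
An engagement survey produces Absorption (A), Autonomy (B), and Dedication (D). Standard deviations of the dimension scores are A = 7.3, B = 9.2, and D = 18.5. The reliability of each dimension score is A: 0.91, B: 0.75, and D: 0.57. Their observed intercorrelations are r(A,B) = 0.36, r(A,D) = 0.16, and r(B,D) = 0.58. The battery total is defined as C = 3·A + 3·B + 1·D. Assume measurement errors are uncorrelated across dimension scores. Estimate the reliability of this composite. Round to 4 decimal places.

0.8611

Var(C) = 3²·7.3² + 3²·9.2² + 18.5² + 2·[9·7.3·9.2·0.36 + 3·7.3·18.5·0.16 + 3·9.2·18.5·0.58] = 1583.62 + 1157.14 = 2740.76.
Because errors are independent across components, Cov(Tᵢ,Tⱼ) = Cov(Xᵢ,Xⱼ); the off-diagonal part of the true-score variance is the same as above.
True-score variance = [3²·7.3²·0.91 + 3²·9.2²·0.75 + 18.5²·0.57] + 1157.14 = 1202.85 + 1157.14 = 2359.99.
Reliability = 2359.99 / 2740.76 = 0.8611.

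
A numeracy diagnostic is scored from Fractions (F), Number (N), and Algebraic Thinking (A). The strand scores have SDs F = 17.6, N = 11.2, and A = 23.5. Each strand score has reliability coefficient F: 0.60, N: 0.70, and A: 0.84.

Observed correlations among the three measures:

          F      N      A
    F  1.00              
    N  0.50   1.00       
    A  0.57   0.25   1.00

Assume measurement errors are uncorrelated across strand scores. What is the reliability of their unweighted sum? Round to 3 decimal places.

0.860

Var(F+N+A) = 17.6² + 11.2² + 23.5² + 2·[17.6·11.2·0.50 + 17.6·23.5·0.57 + 11.2·23.5·0.25] = 987.45 + 800.224 = 1787.67.
Under uncorrelated errors the observed covariances equal the true-score covariances, so only the own-variance terms attenuate.
True-score variance = [17.6²·0.60 + 11.2²·0.70 + 23.5²·0.84] + 800.224 = 737.554 + 800.224 = 1537.78.
Reliability = 1537.78 / 1787.67 = 0.860.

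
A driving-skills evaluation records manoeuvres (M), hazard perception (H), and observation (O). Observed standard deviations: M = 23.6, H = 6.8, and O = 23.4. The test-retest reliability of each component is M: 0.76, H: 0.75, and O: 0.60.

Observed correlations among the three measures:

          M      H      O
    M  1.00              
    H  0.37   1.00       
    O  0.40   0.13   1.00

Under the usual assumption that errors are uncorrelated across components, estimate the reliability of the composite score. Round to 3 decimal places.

0.792

Var(M+H+O) = 23.6² + 6.8² + 23.4² + 2·[23.6·6.8·0.37 + 23.6·23.4·0.40 + 6.8·23.4·0.13] = 1150.76 + 601.918 = 1752.68.
Because errors are independent across components, Cov(Tᵢ,Tⱼ) = Cov(Xᵢ,Xⱼ); the off-diagonal part of the true-score variance is the same as above.
True-score variance = [23.6²·0.76 + 6.8²·0.75 + 23.4²·0.60] + 601.918 = 786.506 + 601.918 = 1388.42.
Reliability = 1388.42 / 1752.68 = 0.792.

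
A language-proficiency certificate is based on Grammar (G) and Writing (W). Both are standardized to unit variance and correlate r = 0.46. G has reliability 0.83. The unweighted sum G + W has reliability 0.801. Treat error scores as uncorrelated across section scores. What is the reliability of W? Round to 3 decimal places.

Var(G+W) = 2 + 2·0.46 = 2.920.
True-score variance = ρ_G + ρ_W + 2·0.46, so 0.801 = (0.83 + ρ_W + 0.92) / 2.920.
ρ_W = 0.801·2.920 − 0.83 − 0.92 = 0.589.

0.589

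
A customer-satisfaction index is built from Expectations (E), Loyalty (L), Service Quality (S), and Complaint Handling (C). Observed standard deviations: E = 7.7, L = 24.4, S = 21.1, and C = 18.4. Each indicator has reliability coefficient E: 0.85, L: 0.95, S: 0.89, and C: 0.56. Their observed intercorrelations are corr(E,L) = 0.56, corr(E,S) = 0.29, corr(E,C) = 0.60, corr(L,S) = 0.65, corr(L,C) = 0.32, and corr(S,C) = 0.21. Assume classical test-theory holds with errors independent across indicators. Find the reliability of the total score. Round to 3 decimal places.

Var(E+L+S+C) = 7.7² + 24.4² + 21.1² + 18.4² + 2·[7.7·24.4·0.56 + 7.7·21.1·0.29 + 7.7·18.4·0.60 + 24.4·21.1·0.65 + 24.4·18.4·0.32 + 21.1·18.4·0.21] = 1438.42 + 1594.36 = 3032.78.
Under uncorrelated errors the observed covariances equal the true-score covariances, so only the own-variance terms attenuate.
True-score variance = [7.7²·0.85 + 24.4²·0.95 + 21.1²·0.89 + 18.4²·0.56] + 1594.36 = 1201.82 + 1594.36 = 2796.18.
Reliability = 2796.18 / 3032.78 = 0.922.

0.922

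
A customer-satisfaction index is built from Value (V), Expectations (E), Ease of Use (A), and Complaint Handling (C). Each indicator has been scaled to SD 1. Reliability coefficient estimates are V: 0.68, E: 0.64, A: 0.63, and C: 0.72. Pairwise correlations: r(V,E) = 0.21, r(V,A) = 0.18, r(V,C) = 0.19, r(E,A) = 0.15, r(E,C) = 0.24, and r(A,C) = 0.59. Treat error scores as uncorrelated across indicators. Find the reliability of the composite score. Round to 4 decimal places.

Var(V+E+A+C) = 4 + 2·[0.21 + 0.18 + 0.19 + 0.15 + 0.24 + 0.59] = 4 + 3.12 = 7.12.
Under uncorrelated errors the observed covariances equal the true-score covariances, so only the own-variance terms attenuate.
True-score variance = [0.68 + 0.64 + 0.63 + 0.72] + 3.12 = 2.67 + 3.12 = 5.79.
Reliability = 5.79 / 7.12 = 0.8132.

0.8132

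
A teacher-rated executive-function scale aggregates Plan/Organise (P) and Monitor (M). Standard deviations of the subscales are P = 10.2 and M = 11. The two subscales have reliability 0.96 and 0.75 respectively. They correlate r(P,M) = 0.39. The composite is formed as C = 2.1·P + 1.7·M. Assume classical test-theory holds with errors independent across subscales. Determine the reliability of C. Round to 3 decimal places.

Var(C) = 2.1²·10.2² + 1.7²·11² + 2·[3.57·10.2·11·0.39] = 808.506 + 312.432 = 1120.94.
Under uncorrelated errors the observed covariances equal the true-score covariances, so only the own-variance terms attenuate.
True-score variance = [2.1²·10.2²·0.96 + 1.7²·11²·0.75] + 312.432 = 702.731 + 312.432 = 1015.16.
Reliability = 1015.16 / 1120.94 = 0.906.

0.906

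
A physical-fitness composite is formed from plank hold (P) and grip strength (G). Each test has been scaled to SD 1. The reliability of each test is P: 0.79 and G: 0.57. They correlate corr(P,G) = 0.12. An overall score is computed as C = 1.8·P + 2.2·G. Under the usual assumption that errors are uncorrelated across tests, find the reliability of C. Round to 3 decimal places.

Var(C) = 1.8² + 2.2² + 2·[3.96·0.12] = 8.08 + 0.9504 = 9.0304.
Under uncorrelated errors the observed covariances equal the true-score covariances, so only the own-variance terms attenuate.
True-score variance = [1.8²·0.79 + 2.2²·0.57] + 0.9504 = 5.3184 + 0.9504 = 6.2688.
Reliability = 6.2688 / 9.0304 = 0.694.

0.694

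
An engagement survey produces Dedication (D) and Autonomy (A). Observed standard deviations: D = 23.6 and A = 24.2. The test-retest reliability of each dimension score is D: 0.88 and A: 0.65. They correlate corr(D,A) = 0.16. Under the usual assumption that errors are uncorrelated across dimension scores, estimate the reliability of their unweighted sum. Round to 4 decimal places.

Var(D+A) = 23.6² + 24.2² + 2·[23.6·24.2·0.16] = 1142.6 + 182.758 = 1325.36.
Because errors are independent across components, Cov(Tᵢ,Tⱼ) = Cov(Xᵢ,Xⱼ); the off-diagonal part of the true-score variance is the same as above.
True-score variance = [23.6²·0.88 + 24.2²·0.65] + 182.758 = 870.791 + 182.758 = 1053.55.
Reliability = 1053.55 / 1325.36 = 0.7949.

0.7949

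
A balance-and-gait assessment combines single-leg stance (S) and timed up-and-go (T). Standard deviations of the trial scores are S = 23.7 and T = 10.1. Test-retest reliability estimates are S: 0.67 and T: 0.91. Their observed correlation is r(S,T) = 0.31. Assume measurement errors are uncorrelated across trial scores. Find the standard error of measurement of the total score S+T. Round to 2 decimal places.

13.95

Var(total) = 663.7 + 148.409 = 812.109.
True-score variance = 469.161 + 148.409 = 617.571, so reliability = 0.7605.
Error variance = 812.109 − 617.571 = 194.539; SEM = √194.539 = 13.95.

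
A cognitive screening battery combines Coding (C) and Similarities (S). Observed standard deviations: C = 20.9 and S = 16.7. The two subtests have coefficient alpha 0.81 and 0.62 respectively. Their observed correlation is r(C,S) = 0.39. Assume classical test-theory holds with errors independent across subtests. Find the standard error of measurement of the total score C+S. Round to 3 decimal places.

Var(total) = 715.7 + 272.243 = 987.943.
True-score variance = 526.728 + 272.243 = 798.971, so reliability = 0.8087.
Error variance = 987.943 − 798.971 = 188.972; SEM = √188.972 = 13.747.

13.747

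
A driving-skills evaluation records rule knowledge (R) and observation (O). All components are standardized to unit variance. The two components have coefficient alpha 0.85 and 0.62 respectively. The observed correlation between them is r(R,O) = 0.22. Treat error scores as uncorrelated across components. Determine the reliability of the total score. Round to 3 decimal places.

0.783

Var(R+O) = 2 + 2·[0.22] = 2 + 0.44 = 2.44.
Because errors are independent across components, Cov(Tᵢ,Tⱼ) = Cov(Xᵢ,Xⱼ); the off-diagonal part of the true-score variance is the same as above.
True-score variance = [0.85 + 0.62] + 0.44 = 1.47 + 0.44 = 1.91.
Reliability = 1.91 / 2.44 = 0.783.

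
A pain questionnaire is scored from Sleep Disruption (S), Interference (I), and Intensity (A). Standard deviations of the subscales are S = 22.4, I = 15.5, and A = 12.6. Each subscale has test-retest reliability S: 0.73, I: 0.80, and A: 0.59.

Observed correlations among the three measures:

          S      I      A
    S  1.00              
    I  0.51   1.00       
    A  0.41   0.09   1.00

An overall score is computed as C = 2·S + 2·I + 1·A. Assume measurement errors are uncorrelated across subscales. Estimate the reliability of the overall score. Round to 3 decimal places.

0.843

Var(C) = 2²·22.4² + 2²·15.5² + 12.6² + 2·[4·22.4·15.5·0.51 + 2·22.4·12.6·0.41 + 2·15.5·12.6·0.09] = 3126.8 + 1949.76 = 5076.56.
Under uncorrelated errors the observed covariances equal the true-score covariances, so only the own-variance terms attenuate.
True-score variance = [2²·22.4²·0.73 + 2²·15.5²·0.80 + 12.6²·0.59] + 1949.76 = 2327.61 + 1949.76 = 4277.37.
Reliability = 4277.37 / 5076.56 = 0.843.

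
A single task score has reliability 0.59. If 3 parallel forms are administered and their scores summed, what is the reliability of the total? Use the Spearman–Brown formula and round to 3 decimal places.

0.812

ρ_k = kρ / (1 + (k−1)ρ) = 3·0.59 / (1 + 2·0.59) = 1.770 / 2.180 = 0.812.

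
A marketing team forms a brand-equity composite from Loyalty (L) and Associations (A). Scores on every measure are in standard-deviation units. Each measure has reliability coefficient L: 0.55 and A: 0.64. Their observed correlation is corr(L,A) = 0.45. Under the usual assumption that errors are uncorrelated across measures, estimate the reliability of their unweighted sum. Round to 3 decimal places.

Var(L+A) = 2 + 2·[0.45] = 2 + 0.9 = 2.9.
Because errors are independent across components, Cov(Tᵢ,Tⱼ) = Cov(Xᵢ,Xⱼ); the off-diagonal part of the true-score variance is the same as above.
True-score variance = [0.55 + 0.64] + 0.9 = 1.19 + 0.9 = 2.09.
Reliability = 2.09 / 2.9 = 0.721.

0.721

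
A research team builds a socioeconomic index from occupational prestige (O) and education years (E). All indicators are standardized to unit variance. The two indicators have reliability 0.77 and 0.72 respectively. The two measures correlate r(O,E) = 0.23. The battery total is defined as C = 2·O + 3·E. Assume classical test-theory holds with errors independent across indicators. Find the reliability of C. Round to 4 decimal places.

Var(C) = 2² + 3² + 2·[6·0.23] = 13 + 2.76 = 15.76.
Under uncorrelated errors the observed covariances equal the true-score covariances, so only the own-variance terms attenuate.
True-score variance = [2²·0.77 + 3²·0.72] + 2.76 = 9.56 + 2.76 = 12.32.
Reliability = 12.32 / 15.76 = 0.7817.

0.7817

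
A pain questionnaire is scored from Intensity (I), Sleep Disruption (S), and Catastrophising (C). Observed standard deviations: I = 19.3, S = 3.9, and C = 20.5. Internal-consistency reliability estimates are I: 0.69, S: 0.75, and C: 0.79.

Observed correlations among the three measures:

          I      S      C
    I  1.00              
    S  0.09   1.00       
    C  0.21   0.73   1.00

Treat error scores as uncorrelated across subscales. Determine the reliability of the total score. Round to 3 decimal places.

0.812

Var(I+S+C) = 19.3² + 3.9² + 20.5² + 2·[19.3·3.9·0.09 + 19.3·20.5·0.21 + 3.9·20.5·0.73] = 807.95 + 296.449 = 1104.4.
Because errors are independent across components, Cov(Tᵢ,Tⱼ) = Cov(Xᵢ,Xⱼ); the off-diagonal part of the true-score variance is the same as above.
True-score variance = [19.3²·0.69 + 3.9²·0.75 + 20.5²·0.79] + 296.449 = 600.423 + 296.449 = 896.872.
Reliability = 896.872 / 1104.4 = 0.812.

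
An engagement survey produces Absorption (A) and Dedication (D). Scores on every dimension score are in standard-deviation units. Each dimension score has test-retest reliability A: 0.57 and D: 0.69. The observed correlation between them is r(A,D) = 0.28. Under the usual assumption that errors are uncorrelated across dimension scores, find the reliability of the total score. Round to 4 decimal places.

0.7109

Var(A+D) = 2 + 2·[0.28] = 2 + 0.56 = 2.56.
Under uncorrelated errors the observed covariances equal the true-score covariances, so only the own-variance terms attenuate.
True-score variance = [0.57 + 0.69] + 0.56 = 1.26 + 0.56 = 1.82.
Reliability = 1.82 / 2.56 = 0.7109.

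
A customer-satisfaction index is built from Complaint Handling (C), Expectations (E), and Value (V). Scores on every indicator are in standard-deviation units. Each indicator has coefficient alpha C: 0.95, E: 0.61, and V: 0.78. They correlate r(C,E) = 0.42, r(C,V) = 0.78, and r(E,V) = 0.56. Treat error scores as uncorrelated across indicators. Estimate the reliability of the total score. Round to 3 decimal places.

0.899

Var(C+E+V) = 3 + 2·[0.42 + 0.78 + 0.56] = 3 + 3.52 = 6.52.
With uncorrelated errors the cross-covariances are all true-score covariance, so they carry over unchanged; only the diagonal terms shrink to ρᵢσᵢ².
True-score variance = [0.95 + 0.61 + 0.78] + 3.52 = 2.34 + 3.52 = 5.86.
Reliability = 5.86 / 6.52 = 0.899.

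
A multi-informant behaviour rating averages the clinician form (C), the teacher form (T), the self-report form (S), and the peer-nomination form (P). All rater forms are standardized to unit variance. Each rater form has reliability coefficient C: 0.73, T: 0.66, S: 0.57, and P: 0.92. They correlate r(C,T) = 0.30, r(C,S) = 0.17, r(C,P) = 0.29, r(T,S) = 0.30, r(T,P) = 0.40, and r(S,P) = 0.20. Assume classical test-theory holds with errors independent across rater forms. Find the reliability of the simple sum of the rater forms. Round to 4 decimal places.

0.8470

Var(C+T+S+P) = 4 + 2·[0.30 + 0.17 + 0.29 + 0.30 + 0.40 + 0.20] = 4 + 3.32 = 7.32.
Under uncorrelated errors the observed covariances equal the true-score covariances, so only the own-variance terms attenuate.
True-score variance = [0.73 + 0.66 + 0.57 + 0.92] + 3.32 = 2.88 + 3.32 = 6.2.
Reliability = 6.2 / 7.32 = 0.8470.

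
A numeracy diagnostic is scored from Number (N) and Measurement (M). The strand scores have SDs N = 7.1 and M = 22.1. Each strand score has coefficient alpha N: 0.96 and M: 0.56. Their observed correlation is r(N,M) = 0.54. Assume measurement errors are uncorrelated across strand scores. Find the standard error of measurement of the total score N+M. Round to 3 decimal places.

Var(total) = 538.82 + 169.463 = 708.283.
True-score variance = 321.903 + 169.463 = 491.366, so reliability = 0.6937.
Error variance = 708.283 − 491.366 = 216.917; SEM = √216.917 = 14.728.

14.728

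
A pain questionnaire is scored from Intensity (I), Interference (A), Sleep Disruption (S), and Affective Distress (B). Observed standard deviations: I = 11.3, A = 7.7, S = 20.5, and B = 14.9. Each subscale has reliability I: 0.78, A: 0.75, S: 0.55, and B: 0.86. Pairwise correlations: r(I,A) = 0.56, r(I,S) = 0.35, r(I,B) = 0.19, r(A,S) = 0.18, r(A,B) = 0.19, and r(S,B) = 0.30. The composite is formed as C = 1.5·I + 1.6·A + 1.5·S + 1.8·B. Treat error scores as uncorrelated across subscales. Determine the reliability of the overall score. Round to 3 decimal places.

Var(C) = 1.5²·11.3² + 1.6²·7.7² + 1.5²·20.5² + 1.8²·14.9² + 2·[2.4·11.3·7.7·0.56 + 2.25·11.3·20.5·0.35 + 2.7·11.3·14.9·0.19 + 2.4·7.7·20.5·0.18 + 2.88·7.7·14.9·0.19 + 2.7·20.5·14.9·0.30] = 2103.96 + 1528.25 = 3632.21.
Because errors are independent across components, Cov(Tᵢ,Tⱼ) = Cov(Xᵢ,Xⱼ); the off-diagonal part of the true-score variance is the same as above.
True-score variance = [1.5²·11.3²·0.78 + 1.6²·7.7²·0.75 + 1.5²·20.5²·0.55 + 1.8²·14.9²·0.86] + 1528.25 = 1476.6 + 1528.25 = 3004.85.
Reliability = 3004.85 / 3632.21 = 0.827.

0.827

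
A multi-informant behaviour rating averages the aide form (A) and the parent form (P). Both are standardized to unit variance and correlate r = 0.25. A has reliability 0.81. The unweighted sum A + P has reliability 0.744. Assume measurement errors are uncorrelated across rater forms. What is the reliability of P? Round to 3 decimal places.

0.550

Var(A+P) = 2 + 2·0.25 = 2.500.
True-score variance = ρ_A + ρ_P + 2·0.25, so 0.744 = (0.81 + ρ_P + 0.50) / 2.500.
ρ_P = 0.744·2.500 − 0.81 − 0.50 = 0.550.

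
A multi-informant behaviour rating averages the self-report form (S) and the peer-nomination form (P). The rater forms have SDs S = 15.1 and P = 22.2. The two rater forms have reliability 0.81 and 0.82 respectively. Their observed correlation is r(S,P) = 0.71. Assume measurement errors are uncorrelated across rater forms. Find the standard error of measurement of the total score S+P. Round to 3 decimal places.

11.491

Var(total) = 720.85 + 476.012 = 1196.86.
True-score variance = 588.817 + 476.012 = 1064.83, so reliability = 0.8897.
Error variance = 1196.86 − 1064.83 = 132.033; SEM = √132.033 = 11.491.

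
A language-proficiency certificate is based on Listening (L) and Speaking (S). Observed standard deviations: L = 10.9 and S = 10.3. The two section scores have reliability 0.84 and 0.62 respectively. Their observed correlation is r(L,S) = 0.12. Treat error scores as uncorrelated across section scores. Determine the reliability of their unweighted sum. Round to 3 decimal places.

0.764

Var(L+S) = 10.9² + 10.3² + 2·[10.9·10.3·0.12] = 224.9 + 26.9448 = 251.845.
With uncorrelated errors the cross-covariances are all true-score covariance, so they carry over unchanged; only the diagonal terms shrink to ρᵢσᵢ².
True-score variance = [10.9²·0.84 + 10.3²·0.62] + 26.9448 = 165.576 + 26.9448 = 192.521.
Reliability = 192.521 / 251.845 = 0.764.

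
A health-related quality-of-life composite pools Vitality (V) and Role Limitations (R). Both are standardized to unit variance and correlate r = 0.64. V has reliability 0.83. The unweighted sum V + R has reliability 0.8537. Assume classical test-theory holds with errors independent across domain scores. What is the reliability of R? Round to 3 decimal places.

0.690

Var(V+R) = 2 + 2·0.64 = 3.280.
True-score variance = ρ_V + ρ_R + 2·0.64, so 0.8537 = (0.83 + ρ_R + 1.28) / 3.280.
ρ_R = 0.8537·3.280 − 0.83 − 1.28 = 0.690.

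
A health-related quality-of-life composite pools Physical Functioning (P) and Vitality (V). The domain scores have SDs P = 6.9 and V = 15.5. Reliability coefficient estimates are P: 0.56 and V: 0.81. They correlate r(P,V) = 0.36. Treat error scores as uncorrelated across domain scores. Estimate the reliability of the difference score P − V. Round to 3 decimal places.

Var(P−V) = 6.9² + 15.5² − 2·6.9·15.5·0.36 = 287.86 − 77.004 = 210.856.
With uncorrelated errors the cross-covariances are all true-score covariance, so they carry over unchanged; only the diagonal terms shrink to ρᵢσᵢ².
True-score variance = [6.9²·0.56 + 15.5²·0.81] − 77.004 = 221.264 − 77.004 = 144.26.
Reliability = 144.26 / 210.856 = 0.684.

0.684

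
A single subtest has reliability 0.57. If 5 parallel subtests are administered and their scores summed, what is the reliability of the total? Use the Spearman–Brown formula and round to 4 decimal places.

ρ_k = kρ / (1 + (k−1)ρ) = 5·0.57 / (1 + 4·0.57) = 2.850 / 3.280 = 0.8689.

0.8689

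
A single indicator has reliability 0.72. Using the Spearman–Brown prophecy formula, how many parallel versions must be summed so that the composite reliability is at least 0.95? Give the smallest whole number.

k ≥ ρ*(1−ρ₁)/(ρ₁(1−ρ*)) = 0.95·0.28 / (0.72·0.05) = 7.389.
Smallest integer k = 8.

8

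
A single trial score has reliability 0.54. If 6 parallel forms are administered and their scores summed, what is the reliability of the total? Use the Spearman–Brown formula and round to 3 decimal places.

0.876

ρ_k = kρ / (1 + (k−1)ρ) = 6·0.54 / (1 + 5·0.54) = 3.240 / 3.700 = 0.876.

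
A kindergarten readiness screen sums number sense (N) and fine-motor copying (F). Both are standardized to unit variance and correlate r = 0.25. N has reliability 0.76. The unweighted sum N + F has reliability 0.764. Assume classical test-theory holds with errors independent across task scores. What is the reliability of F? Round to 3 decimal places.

0.650

Var(N+F) = 2 + 2·0.25 = 2.500.
True-score variance = ρ_N + ρ_F + 2·0.25, so 0.764 = (0.76 + ρ_F + 0.50) / 2.500.
ρ_F = 0.764·2.500 − 0.76 − 0.50 = 0.650.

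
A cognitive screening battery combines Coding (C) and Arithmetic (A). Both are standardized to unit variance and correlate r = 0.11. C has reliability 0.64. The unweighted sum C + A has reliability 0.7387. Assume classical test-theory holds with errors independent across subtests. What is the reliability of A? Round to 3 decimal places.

0.780

Var(C+A) = 2 + 2·0.11 = 2.220.
True-score variance = ρ_C + ρ_A + 2·0.11, so 0.7387 = (0.64 + ρ_A + 0.22) / 2.220.
ρ_A = 0.7387·2.220 − 0.64 − 0.22 = 0.780.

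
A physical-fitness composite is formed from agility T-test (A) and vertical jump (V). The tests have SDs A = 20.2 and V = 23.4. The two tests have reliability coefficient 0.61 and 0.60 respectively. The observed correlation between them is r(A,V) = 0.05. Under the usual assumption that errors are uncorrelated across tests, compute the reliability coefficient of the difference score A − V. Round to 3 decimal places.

0.584

Var(A−V) = 20.2² + 23.4² − 2·20.2·23.4·0.05 = 955.6 − 47.268 = 908.332.
Because errors are independent across components, Cov(Tᵢ,Tⱼ) = Cov(Xᵢ,Xⱼ); the off-diagonal part of the true-score variance is the same as above.
True-score variance = [20.2²·0.61 + 23.4²·0.60] − 47.268 = 577.44 − 47.268 = 530.172.
Reliability = 530.172 / 908.332 = 0.584.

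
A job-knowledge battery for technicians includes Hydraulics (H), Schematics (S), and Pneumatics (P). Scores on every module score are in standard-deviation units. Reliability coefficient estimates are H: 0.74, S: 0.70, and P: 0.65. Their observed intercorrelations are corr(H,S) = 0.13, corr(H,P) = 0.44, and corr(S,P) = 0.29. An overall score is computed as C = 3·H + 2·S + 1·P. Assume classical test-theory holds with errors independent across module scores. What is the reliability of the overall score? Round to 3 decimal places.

Var(C) = 3² + 2² + 1 + 2·[6·0.13 + 3·0.44 + 2·0.29] = 14 + 5.36 = 19.36.
Under uncorrelated errors the observed covariances equal the true-score covariances, so only the own-variance terms attenuate.
True-score variance = [3²·0.74 + 2²·0.70 + 0.65] + 5.36 = 10.11 + 5.36 = 15.47.
Reliability = 15.47 / 19.36 = 0.799.

0.799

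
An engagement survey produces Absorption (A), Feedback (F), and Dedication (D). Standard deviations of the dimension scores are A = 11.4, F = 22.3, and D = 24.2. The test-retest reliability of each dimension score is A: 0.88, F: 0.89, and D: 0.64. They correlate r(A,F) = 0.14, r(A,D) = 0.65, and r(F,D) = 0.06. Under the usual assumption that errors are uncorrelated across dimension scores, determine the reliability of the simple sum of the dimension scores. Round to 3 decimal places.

Var(A+F+D) = 11.4² + 22.3² + 24.2² + 2·[11.4·22.3·0.14 + 11.4·24.2·0.65 + 22.3·24.2·0.06] = 1212.89 + 494.585 = 1707.47.
With uncorrelated errors the cross-covariances are all true-score covariance, so they carry over unchanged; only the diagonal terms shrink to ρᵢσᵢ².
True-score variance = [11.4²·0.88 + 22.3²·0.89 + 24.2²·0.64] + 494.585 = 931.763 + 494.585 = 1426.35.
Reliability = 1426.35 / 1707.47 = 0.835.

0.835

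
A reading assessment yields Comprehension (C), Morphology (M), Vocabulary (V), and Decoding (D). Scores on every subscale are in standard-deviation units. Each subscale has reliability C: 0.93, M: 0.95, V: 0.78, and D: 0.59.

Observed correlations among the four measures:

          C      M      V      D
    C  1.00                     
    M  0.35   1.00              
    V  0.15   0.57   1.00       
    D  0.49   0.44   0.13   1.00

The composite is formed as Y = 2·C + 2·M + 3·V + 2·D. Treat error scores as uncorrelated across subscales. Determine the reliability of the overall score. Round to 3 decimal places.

Var(Y) = 2² + 2² + 3² + 2² + 2·[4·0.35 + 6·0.15 + 4·0.49 + 6·0.57 + 4·0.44 + 6·0.13] = 21 + 20.44 = 41.44.
Under uncorrelated errors the observed covariances equal the true-score covariances, so only the own-variance terms attenuate.
True-score variance = [2²·0.93 + 2²·0.95 + 3²·0.78 + 2²·0.59] + 20.44 = 16.9 + 20.44 = 37.34.
Reliability = 37.34 / 41.44 = 0.901.

0.901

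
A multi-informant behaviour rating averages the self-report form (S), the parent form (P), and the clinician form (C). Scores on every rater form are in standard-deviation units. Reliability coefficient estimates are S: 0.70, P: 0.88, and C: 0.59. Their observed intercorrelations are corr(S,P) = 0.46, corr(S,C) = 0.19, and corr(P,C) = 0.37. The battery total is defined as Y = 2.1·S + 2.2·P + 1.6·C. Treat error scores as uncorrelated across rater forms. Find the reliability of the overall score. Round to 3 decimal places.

0.852

Var(Y) = 2.1² + 2.2² + 1.6² + 2·[4.62·0.46 + 3.36·0.19 + 3.52·0.37] = 11.81 + 8.132 = 19.942.
With uncorrelated errors the cross-covariances are all true-score covariance, so they carry over unchanged; only the diagonal terms shrink to ρᵢσᵢ².
True-score variance = [2.1²·0.70 + 2.2²·0.88 + 1.6²·0.59] + 8.132 = 8.8566 + 8.132 = 16.9886.
Reliability = 16.9886 / 19.942 = 0.852.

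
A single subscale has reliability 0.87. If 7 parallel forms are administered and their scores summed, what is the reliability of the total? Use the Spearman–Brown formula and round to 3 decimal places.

ρ_k = kρ / (1 + (k−1)ρ) = 7·0.87 / (1 + 6·0.87) = 6.090 / 6.220 = 0.979.

0.979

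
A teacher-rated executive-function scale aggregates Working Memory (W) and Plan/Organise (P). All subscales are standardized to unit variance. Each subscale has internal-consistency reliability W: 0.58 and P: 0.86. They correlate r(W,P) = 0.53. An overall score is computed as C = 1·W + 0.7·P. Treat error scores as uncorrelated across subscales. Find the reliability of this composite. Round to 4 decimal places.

0.7811

Var(C) = 1 + 0.7² + 2·[0.7·0.53] = 1.49 + 0.742 = 2.232.
Under uncorrelated errors the observed covariances equal the true-score covariances, so only the own-variance terms attenuate.
True-score variance = [0.58 + 0.7²·0.86] + 0.742 = 1.0014 + 0.742 = 1.7434.
Reliability = 1.7434 / 2.232 = 0.7811.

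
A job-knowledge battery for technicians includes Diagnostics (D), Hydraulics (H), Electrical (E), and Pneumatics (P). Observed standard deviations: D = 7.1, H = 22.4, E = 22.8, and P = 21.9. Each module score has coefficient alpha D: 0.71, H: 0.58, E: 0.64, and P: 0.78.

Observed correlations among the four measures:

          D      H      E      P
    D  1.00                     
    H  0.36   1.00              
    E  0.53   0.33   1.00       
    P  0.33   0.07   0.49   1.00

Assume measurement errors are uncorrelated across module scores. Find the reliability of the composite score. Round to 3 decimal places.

Var(D+H+E+P) = 7.1² + 22.4² + 22.8² + 21.9² + 2·[7.1·22.4·0.36 + 7.1·22.8·0.53 + 7.1·21.9·0.33 + 22.4·22.8·0.33 + 22.4·21.9·0.07 + 22.8·21.9·0.49] = 1551.62 + 1283.81 = 2835.43.
With uncorrelated errors the cross-covariances are all true-score covariance, so they carry over unchanged; only the diagonal terms shrink to ρᵢσᵢ².
True-score variance = [7.1²·0.71 + 22.4²·0.58 + 22.8²·0.64 + 21.9²·0.78] + 1283.81 = 1033.61 + 1283.81 = 2317.42.
Reliability = 2317.42 / 2835.43 = 0.817.

0.817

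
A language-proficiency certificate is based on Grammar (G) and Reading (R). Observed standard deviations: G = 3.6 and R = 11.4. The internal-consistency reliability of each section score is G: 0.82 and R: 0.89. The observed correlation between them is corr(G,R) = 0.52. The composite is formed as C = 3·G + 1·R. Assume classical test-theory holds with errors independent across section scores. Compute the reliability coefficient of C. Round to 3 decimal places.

Var(C) = 3²·3.6² + 11.4² + 2·[3·3.6·11.4·0.52] = 246.6 + 128.045 = 374.645.
Under uncorrelated errors the observed covariances equal the true-score covariances, so only the own-variance terms attenuate.
True-score variance = [3²·3.6²·0.82 + 11.4²·0.89] + 128.045 = 211.309 + 128.045 = 339.354.
Reliability = 339.354 / 374.645 = 0.906.

0.906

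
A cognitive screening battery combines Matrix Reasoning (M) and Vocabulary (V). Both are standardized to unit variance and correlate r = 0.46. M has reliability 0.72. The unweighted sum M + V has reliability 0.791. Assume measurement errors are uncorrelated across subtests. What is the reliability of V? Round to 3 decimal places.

0.670

Var(M+V) = 2 + 2·0.46 = 2.920.
True-score variance = ρ_M + ρ_V + 2·0.46, so 0.791 = (0.72 + ρ_V + 0.92) / 2.920.
ρ_V = 0.791·2.920 − 0.72 − 0.92 = 0.670.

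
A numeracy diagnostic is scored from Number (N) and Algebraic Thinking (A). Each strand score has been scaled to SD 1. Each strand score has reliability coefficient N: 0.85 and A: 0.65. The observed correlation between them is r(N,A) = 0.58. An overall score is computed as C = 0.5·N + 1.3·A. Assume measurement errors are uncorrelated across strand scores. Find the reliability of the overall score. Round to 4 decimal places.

0.7665

Var(C) = 0.5² + 1.3² + 2·[0.65·0.58] = 1.94 + 0.754 = 2.694.
Because errors are independent across components, Cov(Tᵢ,Tⱼ) = Cov(Xᵢ,Xⱼ); the off-diagonal part of the true-score variance is the same as above.
True-score variance = [0.5²·0.85 + 1.3²·0.65] + 0.754 = 1.311 + 0.754 = 2.065.
Reliability = 2.065 / 2.694 = 0.7665.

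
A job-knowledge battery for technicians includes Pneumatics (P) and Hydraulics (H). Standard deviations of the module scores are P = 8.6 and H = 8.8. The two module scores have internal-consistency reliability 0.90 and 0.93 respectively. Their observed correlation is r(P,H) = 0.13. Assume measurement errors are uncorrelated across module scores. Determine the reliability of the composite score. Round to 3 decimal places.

Var(P+H) = 8.6² + 8.8² + 2·[8.6·8.8·0.13] = 151.4 + 19.6768 = 171.077.
With uncorrelated errors the cross-covariances are all true-score covariance, so they carry over unchanged; only the diagonal terms shrink to ρᵢσᵢ².
True-score variance = [8.6²·0.90 + 8.8²·0.93] + 19.6768 = 138.583 + 19.6768 = 158.26.
Reliability = 158.26 / 171.077 = 0.925.

0.925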